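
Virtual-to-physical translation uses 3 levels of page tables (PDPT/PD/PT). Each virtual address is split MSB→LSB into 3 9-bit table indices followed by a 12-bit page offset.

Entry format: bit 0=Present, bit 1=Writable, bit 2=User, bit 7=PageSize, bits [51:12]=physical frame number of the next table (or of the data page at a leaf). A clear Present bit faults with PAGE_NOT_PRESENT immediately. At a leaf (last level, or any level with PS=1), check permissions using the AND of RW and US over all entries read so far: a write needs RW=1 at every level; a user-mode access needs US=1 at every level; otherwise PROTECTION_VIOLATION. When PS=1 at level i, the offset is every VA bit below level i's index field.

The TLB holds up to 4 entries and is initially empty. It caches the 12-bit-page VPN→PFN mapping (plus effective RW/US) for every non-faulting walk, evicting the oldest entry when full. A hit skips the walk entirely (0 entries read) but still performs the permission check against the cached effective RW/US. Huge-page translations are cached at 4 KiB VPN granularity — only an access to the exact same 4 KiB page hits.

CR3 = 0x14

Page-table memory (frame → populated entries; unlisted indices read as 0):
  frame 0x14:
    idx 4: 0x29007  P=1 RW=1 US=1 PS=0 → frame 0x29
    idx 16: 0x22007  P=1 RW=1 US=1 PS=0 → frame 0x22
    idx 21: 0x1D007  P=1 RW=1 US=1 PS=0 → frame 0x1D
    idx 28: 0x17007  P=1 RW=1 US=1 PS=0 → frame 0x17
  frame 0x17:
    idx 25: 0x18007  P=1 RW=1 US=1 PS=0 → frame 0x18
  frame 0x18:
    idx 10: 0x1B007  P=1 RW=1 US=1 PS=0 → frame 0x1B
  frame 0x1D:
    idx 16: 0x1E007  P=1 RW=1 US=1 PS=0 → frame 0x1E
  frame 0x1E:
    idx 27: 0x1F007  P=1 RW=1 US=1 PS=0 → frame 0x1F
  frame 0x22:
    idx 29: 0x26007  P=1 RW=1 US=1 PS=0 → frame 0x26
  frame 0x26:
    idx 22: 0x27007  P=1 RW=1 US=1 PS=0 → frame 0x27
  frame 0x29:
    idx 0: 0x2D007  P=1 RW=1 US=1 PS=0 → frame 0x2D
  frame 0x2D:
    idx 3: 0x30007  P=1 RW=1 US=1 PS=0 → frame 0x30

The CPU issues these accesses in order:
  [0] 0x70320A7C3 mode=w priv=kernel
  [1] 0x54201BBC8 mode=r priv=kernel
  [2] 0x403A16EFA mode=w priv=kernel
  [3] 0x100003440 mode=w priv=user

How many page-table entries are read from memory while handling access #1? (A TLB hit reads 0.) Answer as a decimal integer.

Per-access translation:
#0 VA=0x70320A7C3 (w,kernel):
  [0] read 0x14 idx=28: raw=0x17007 flags P=1 W=1 U=1 S=0
  [1] read 0x17 idx=25: raw=0x18007 flags P=1 W=1 U=1 S=0
  [2] read 0x18 idx=10: raw=0x1B007 flags P=1 W=1 U=1 S=0
  → PA=0x1B7C3  (3 entries read)
#1 VA=0x54201BBC8 (r,kernel):
  [0] read 0x14 idx=21: raw=0x1D007 flags P=1 W=1 U=1 S=0
  [1] read 0x1D idx=16: raw=0x1E007 flags P=1 W=1 U=1 S=0
  [2] read 0x1E idx=27: raw=0x1F007 flags P=1 W=1 U=1 S=0
  → PA=0x1FBC8  (3 entries read)
#2 VA=0x403A16EFA (w,kernel):
  [0] read 0x14 idx=16: raw=0x22007 flags P=1 W=1 U=1 S=0
  [1] read 0x22 idx=29: raw=0x26007 flags P=1 W=1 U=1 S=0
  [2] read 0x26 idx=22: raw=0x27007 flags P=1 W=1 U=1 S=0
  → PA=0x27EFA  (3 entries read)
#3 VA=0x100003440 (w,user):
  [0] read 0x14 idx=4: raw=0x29007 flags P=1 W=1 U=1 S=0
  [1] read 0x29 idx=0: raw=0x2D007 flags P=1 W=1 U=1 S=0
  [2] read 0x2D idx=3: raw=0x30007 flags P=1 W=1 U=1 S=0
  → PA=0x30440  (3 entries read)

Entries read for #1: 3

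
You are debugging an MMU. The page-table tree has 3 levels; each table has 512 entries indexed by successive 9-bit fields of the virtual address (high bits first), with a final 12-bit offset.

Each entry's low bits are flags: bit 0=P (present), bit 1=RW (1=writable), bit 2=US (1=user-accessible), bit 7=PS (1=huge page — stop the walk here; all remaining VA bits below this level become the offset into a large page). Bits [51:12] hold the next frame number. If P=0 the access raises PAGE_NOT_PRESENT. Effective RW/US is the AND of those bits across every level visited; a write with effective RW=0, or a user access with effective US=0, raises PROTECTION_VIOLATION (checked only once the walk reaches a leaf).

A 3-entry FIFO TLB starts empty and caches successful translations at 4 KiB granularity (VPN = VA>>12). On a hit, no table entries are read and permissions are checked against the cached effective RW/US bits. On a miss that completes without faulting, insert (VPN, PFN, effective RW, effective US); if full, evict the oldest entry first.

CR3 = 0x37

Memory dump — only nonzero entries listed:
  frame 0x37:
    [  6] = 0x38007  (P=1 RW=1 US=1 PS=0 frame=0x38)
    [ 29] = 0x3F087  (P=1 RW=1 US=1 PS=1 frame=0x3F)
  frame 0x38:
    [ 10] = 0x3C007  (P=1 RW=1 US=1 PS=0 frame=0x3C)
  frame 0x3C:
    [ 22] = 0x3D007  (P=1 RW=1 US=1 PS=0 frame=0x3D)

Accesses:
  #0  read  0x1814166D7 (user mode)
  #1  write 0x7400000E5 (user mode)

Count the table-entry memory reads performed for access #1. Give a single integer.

Trace:
#0 VA=0x1814166D7 (r,user):
  [0] read 0x37 idx=6: raw=0x38007 flags P=1 W=1 U=1 S=0
  [1] read 0x38 idx=10: raw=0x3C007 flags P=1 W=1 U=1 S=0
  [2] read 0x3C idx=22: raw=0x3D007 flags P=1 W=1 U=1 S=0
  → PA=0x3D6D7  (3 entries read)
#1 VA=0x7400000E5 (w,user):
  [0] read 0x37 idx=29: raw=0x3F087 flags P=1 W=1 U=1 S=1
  → PA=0x3F0E5 (huge @L0)  (1 entries read)

Entries read for #1: 1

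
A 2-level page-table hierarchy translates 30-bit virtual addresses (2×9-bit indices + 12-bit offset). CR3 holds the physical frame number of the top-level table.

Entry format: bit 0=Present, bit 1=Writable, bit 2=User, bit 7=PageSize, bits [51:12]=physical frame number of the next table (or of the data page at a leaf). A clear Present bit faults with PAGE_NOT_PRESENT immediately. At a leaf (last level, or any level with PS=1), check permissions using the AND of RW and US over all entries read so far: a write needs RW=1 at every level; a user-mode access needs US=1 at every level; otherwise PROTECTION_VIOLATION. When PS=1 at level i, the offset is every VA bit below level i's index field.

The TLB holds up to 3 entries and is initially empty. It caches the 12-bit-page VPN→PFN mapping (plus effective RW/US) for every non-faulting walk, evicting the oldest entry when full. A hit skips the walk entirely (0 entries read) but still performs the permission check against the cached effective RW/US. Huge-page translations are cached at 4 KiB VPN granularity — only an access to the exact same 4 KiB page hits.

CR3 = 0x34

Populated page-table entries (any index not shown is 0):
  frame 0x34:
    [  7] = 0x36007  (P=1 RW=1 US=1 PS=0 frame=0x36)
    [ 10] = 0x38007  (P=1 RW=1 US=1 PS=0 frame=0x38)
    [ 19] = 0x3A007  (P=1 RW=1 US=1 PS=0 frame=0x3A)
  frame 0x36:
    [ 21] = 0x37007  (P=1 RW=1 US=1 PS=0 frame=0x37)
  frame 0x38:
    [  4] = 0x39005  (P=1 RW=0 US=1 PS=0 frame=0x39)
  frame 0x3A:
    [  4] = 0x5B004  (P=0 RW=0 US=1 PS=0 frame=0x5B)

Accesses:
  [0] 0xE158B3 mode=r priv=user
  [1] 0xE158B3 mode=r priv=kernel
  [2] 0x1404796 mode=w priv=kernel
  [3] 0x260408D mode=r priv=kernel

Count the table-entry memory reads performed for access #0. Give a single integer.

Walk each access:
#0 VA=0xE158B3 (r,user):
  lvl0: tbl 0x34, slot 7 ⇒ 0x36007 (P1/RW1/US1/PS0)
  lvl1: tbl 0x36, slot 21 ⇒ 0x37007 (P1/RW1/US1/PS0)
  ✓ 0x378B3  — 2 lookups
#1 VA=0xE158B3 (r,kernel):
  TLB hit vpn=0xE15 → PA=0x378B3
#2 VA=0x1404796 (w,kernel):
  lvl0: tbl 0x34, slot 10 ⇒ 0x38007 (P1/RW1/US1/PS0)
  lvl1: tbl 0x38, slot 4 ⇒ 0x39005 (P1/RW0/US1/PS0)
  ✗ PROTECTION_VIOLATION  [2 reads]
#3 VA=0x260408D (r,kernel):
  lvl0: tbl 0x34, slot 19 ⇒ 0x3A007 (P1/RW1/US1/PS0)
  lvl1: tbl 0x3A, slot 4 ⇒ 0x5B004 (P0/RW0/US1/PS0)
  ✗ PAGE_NOT_PRESENT  [2 reads]

Entries read for #0: 2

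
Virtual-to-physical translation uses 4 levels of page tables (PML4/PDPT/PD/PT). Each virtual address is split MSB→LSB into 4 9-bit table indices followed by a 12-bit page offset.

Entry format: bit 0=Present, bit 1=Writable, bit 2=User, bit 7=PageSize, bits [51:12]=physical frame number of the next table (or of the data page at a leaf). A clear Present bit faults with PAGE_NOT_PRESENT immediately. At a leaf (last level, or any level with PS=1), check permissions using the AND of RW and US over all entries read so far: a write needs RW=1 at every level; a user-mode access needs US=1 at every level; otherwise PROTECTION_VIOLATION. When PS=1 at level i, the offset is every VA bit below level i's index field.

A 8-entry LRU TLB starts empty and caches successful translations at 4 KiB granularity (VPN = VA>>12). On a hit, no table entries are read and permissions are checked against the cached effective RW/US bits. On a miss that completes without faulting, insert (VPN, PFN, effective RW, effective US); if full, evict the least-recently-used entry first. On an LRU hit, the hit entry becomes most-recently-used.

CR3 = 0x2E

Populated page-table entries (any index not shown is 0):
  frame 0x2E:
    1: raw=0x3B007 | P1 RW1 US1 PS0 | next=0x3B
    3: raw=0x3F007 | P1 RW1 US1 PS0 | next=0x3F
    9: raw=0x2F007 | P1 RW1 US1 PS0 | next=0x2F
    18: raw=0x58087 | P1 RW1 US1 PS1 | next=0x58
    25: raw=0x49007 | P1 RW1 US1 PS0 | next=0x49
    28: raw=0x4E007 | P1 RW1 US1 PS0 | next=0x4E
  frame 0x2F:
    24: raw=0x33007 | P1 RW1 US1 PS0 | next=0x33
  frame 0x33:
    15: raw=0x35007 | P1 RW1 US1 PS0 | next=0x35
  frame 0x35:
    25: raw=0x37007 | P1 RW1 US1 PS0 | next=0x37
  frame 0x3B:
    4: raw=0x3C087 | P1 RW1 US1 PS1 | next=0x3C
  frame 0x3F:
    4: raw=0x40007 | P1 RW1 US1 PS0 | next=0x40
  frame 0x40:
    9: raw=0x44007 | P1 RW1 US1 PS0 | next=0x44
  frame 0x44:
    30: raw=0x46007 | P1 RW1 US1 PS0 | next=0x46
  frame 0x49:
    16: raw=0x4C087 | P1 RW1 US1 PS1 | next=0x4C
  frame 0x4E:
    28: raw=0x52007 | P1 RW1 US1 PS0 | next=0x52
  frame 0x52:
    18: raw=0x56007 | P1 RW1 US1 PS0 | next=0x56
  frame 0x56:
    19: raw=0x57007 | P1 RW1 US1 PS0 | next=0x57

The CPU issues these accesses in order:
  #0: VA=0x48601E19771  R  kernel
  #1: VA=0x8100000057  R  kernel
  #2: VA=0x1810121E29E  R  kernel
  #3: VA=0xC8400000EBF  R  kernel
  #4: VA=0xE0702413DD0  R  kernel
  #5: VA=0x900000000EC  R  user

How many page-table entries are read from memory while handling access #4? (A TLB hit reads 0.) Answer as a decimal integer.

Walk each access:
#0 VA=0x48601E19771 (r,kernel):
  [0] read 0x2E idx=9: raw=0x2F007 flags P=1 W=1 U=1 S=0
  [1] read 0x2F idx=24: raw=0x33007 flags P=1 W=1 U=1 S=0
  [2] read 0x33 idx=15: raw=0x35007 flags P=1 W=1 U=1 S=0
  [3] read 0x35 idx=25: raw=0x37007 flags P=1 W=1 U=1 S=0
  ⇒ phys 0x37771  [4 reads]
#1 VA=0x8100000057 (r,kernel):
  [0] read 0x2E idx=1: raw=0x3B007 flags P=1 W=1 U=1 S=0
  [1] read 0x3B idx=4: raw=0x3C087 flags P=1 W=1 U=1 S=1
  ⇒ phys 0x3C057 (huge @L1)  [2 reads]
#2 VA=0x1810121E29E (r,kernel):
  [0] read 0x2E idx=3: raw=0x3F007 flags P=1 W=1 U=1 S=0
  [1] read 0x3F idx=4: raw=0x40007 flags P=1 W=1 U=1 S=0
  [2] read 0x40 idx=9: raw=0x44007 flags P=1 W=1 U=1 S=0
  [3] read 0x44 idx=30: raw=0x46007 flags P=1 W=1 U=1 S=0
  ⇒ phys 0x4629E  [4 reads]
#3 VA=0xC8400000EBF (r,kernel):
  [0] read 0x2E idx=25: raw=0x49007 flags P=1 W=1 U=1 S=0
  [1] read 0x49 idx=16: raw=0x4C087 flags P=1 W=1 U=1 S=1
  ⇒ phys 0x4CEBF (huge @L1)  [2 reads]
#4 VA=0xE0702413DD0 (r,kernel):
  [0] read 0x2E idx=28: raw=0x4E007 flags P=1 W=1 U=1 S=0
  [1] read 0x4E idx=28: raw=0x52007 flags P=1 W=1 U=1 S=0
  [2] read 0x52 idx=18: raw=0x56007 flags P=1 W=1 U=1 S=0
  [3] read 0x56 idx=19: raw=0x57007 flags P=1 W=1 U=1 S=0
  ⇒ phys 0x57DD0  [4 reads]
#5 VA=0x900000000EC (r,user):
  [0] read 0x2E idx=18: raw=0x58087 flags P=1 W=1 U=1 S=1
  ⇒ phys 0x580EC (huge @L0)  [1 reads]

Entries read for #4: 4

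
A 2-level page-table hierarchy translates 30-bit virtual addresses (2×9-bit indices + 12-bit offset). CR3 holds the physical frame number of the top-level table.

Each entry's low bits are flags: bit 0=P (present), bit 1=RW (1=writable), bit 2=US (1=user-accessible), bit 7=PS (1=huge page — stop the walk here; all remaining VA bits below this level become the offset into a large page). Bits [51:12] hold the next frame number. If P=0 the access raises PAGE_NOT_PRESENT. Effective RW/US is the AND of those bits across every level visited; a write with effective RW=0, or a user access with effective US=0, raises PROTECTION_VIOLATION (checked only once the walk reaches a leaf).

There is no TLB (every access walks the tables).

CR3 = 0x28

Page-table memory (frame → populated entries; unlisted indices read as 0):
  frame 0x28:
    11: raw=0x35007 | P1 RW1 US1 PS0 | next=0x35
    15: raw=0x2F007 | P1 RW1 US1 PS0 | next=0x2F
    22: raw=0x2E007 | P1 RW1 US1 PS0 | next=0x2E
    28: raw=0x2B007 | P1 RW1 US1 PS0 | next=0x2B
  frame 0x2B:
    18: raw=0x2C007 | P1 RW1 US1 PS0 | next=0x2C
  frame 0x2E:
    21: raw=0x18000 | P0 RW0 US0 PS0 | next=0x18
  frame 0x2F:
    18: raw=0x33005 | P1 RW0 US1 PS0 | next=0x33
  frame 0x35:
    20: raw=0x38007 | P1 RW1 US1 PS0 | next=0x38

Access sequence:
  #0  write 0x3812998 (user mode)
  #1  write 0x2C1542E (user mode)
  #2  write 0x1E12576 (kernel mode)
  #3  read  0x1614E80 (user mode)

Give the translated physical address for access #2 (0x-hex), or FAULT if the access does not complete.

Trace:
#0 VA=0x3812998 (w,user):
  lvl0: tbl 0x28, slot 28 ⇒ 0x2B007 (P1/RW1/US1/PS0)
  lvl1: tbl 0x2B, slot 18 ⇒ 0x2C007 (P1/RW1/US1/PS0)
  ⇒ phys 0x2C998  [2 reads]
#1 VA=0x2C1542E (w,user):
  lvl0: tbl 0x28, slot 22 ⇒ 0x2E007 (P1/RW1/US1/PS0)
  lvl1: tbl 0x2E, slot 21 ⇒ 0x18000 (P0/RW0/US0/PS0)
  → PAGE_NOT_PRESENT  (2 entries read)
#2 VA=0x1E12576 (w,kernel):
  lvl0: tbl 0x28, slot 15 ⇒ 0x2F007 (P1/RW1/US1/PS0)
  lvl1: tbl 0x2F, slot 18 ⇒ 0x33005 (P1/RW0/US1/PS0)
  → PROTECTION_VIOLATION  (2 entries read)
#3 VA=0x1614E80 (r,user):
  lvl0: tbl 0x28, slot 11 ⇒ 0x35007 (P1/RW1/US1/PS0)
  lvl1: tbl 0x35, slot 20 ⇒ 0x38007 (P1/RW1/US1/PS0)
  ⇒ phys 0x38E80  [2 reads]

Access #2 PA: FAULT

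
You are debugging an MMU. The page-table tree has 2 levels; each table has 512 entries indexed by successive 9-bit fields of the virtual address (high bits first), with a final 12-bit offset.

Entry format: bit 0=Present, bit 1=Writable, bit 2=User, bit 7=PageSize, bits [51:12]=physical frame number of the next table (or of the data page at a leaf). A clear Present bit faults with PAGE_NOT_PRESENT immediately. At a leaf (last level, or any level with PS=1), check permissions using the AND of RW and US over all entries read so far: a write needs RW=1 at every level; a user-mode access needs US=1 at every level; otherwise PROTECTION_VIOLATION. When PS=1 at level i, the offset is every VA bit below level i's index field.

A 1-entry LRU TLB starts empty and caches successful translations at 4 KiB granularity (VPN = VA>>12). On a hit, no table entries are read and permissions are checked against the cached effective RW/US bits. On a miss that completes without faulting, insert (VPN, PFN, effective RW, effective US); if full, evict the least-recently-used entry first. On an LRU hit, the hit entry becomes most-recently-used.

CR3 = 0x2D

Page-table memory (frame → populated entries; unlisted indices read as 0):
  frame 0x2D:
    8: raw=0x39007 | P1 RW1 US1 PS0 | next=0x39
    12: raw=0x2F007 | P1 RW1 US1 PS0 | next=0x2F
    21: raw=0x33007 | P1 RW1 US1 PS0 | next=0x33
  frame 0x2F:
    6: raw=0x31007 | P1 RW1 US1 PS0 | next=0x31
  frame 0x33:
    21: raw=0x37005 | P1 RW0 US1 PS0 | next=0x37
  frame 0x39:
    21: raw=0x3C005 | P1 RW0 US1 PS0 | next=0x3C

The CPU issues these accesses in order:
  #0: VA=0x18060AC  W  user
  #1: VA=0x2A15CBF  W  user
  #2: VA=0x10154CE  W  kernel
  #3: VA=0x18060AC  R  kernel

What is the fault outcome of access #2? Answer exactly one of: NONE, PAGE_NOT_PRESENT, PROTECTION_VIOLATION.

Trace:
#0 VA=0x18060AC (w,user):
  [0] read 0x2D idx=12: raw=0x2F007 flags P=1 W=1 U=1 S=0
  [1] read 0x2F idx=6: raw=0x31007 flags P=1 W=1 U=1 S=0
  → PA=0x310AC  (2 entries read)
#1 VA=0x2A15CBF (w,user):
  [0] read 0x2D idx=21: raw=0x33007 flags P=1 W=1 U=1 S=0
  [1] read 0x33 idx=21: raw=0x37005 flags P=1 W=0 U=1 S=0
  → PROTECTION_VIOLATION  (2 entries read)
#2 VA=0x10154CE (w,kernel):
  [0] read 0x2D idx=8: raw=0x39007 flags P=1 W=1 U=1 S=0
  [1] read 0x39 idx=21: raw=0x3C005 flags P=1 W=0 U=1 S=0
  → PROTECTION_VIOLATION  (2 entries read)
#3 VA=0x18060AC (r,kernel):
  TLB hit vpn=0x1806 → PA=0x310AC

Access #2 fault: PROTECTION_VIOLATION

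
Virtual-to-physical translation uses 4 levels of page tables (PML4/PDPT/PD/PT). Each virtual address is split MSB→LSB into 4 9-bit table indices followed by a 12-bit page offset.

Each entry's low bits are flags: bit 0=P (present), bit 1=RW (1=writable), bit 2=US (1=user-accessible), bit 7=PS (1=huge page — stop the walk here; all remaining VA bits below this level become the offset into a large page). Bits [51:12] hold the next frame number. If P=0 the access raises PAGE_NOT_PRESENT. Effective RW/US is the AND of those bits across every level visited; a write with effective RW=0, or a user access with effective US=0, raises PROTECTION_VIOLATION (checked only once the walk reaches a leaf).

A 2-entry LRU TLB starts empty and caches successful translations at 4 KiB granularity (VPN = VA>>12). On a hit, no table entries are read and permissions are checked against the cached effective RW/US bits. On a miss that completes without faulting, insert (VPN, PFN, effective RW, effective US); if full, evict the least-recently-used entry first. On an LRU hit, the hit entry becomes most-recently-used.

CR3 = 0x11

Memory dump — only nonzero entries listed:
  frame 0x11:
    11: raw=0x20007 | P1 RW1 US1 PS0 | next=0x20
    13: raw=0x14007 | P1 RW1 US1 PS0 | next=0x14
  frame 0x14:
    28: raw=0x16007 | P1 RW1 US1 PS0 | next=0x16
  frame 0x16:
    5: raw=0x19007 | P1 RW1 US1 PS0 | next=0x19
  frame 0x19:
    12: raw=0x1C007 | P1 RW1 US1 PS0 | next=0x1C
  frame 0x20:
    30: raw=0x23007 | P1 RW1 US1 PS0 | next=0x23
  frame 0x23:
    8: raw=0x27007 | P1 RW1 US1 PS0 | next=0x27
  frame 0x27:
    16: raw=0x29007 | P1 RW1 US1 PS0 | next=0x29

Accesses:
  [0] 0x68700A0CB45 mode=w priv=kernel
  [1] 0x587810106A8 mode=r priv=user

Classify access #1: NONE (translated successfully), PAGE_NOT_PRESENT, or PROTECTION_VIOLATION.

Walk each access:
#0 VA=0x68700A0CB45 (w,kernel):
  [0] read 0x11 idx=13: raw=0x14007 flags P=1 W=1 U=1 S=0
  [1] read 0x14 idx=28: raw=0x16007 flags P=1 W=1 U=1 S=0
  [2] read 0x16 idx=5: raw=0x19007 flags P=1 W=1 U=1 S=0
  [3] read 0x19 idx=12: raw=0x1C007 flags P=1 W=1 U=1 S=0
  ✓ 0x1CB45  — 4 lookups
#1 VA=0x587810106A8 (r,user):
  [0] read 0x11 idx=11: raw=0x20007 flags P=1 W=1 U=1 S=0
  [1] read 0x20 idx=30: raw=0x23007 flags P=1 W=1 U=1 S=0
  [2] read 0x23 idx=8: raw=0x27007 flags P=1 W=1 U=1 S=0
  [3] read 0x27 idx=16: raw=0x29007 flags P=1 W=1 U=1 S=0
  ✓ 0x296A8  — 4 lookups

Access #1 fault: NONE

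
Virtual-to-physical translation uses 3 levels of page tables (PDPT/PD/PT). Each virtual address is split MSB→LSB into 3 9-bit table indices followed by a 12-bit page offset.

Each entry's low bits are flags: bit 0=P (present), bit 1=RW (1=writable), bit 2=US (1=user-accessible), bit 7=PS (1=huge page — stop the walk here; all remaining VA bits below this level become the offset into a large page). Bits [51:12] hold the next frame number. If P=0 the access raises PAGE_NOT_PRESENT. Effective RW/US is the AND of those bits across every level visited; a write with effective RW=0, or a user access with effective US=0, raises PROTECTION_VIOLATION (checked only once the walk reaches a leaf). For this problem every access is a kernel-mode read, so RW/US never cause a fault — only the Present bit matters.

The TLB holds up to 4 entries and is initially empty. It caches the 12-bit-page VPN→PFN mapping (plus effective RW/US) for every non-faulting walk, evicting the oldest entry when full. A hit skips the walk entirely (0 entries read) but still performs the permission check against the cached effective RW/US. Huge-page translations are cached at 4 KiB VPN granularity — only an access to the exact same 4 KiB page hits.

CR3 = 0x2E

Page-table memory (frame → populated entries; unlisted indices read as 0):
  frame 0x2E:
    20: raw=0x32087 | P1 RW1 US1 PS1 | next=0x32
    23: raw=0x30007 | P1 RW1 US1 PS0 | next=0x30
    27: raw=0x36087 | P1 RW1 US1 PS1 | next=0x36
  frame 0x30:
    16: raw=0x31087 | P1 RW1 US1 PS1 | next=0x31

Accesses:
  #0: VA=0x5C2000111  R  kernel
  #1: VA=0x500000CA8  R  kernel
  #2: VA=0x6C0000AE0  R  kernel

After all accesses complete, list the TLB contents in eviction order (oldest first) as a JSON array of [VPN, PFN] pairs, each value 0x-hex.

Walk each access:
#0 VA=0x5C2000111 (r,kernel):
  [0] read 0x2E idx=23: raw=0x30007 flags P=1 W=1 U=1 S=0
  [1] read 0x30 idx=16: raw=0x31087 flags P=1 W=1 U=1 S=1
  → PA=0x31111 (huge @L1)  (2 entries read)
#1 VA=0x500000CA8 (r,kernel):
  [0] read 0x2E idx=20: raw=0x32087 flags P=1 W=1 U=1 S=1
  → PA=0x32CA8 (huge @L0)  (1 entries read)
#2 VA=0x6C0000AE0 (r,kernel):
  [0] read 0x2E idx=27: raw=0x36087 flags P=1 W=1 U=1 S=1
  → PA=0x36AE0 (huge @L0)  (1 entries read)

TLB: [["0x5C2000", "0x31"], ["0x500000", "0x32"], ["0x6C0000", "0x36"]]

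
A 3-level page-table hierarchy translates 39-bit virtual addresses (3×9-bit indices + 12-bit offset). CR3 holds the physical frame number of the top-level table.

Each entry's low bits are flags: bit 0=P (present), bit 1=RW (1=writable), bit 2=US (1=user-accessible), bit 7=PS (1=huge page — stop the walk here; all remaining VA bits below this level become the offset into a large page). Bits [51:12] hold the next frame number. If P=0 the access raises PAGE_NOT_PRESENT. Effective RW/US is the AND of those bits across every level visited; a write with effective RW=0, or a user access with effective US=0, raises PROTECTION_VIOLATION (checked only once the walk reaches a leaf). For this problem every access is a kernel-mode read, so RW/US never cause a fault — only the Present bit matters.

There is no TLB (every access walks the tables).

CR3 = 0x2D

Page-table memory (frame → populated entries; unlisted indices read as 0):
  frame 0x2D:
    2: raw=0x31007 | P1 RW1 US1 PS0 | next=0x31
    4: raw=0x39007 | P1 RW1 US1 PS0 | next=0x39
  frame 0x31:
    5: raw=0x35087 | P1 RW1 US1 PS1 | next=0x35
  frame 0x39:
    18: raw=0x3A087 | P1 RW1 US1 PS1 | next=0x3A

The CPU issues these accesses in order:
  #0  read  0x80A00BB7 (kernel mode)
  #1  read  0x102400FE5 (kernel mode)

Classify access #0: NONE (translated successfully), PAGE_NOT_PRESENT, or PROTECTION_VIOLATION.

Per-access translation:
#0 VA=0x80A00BB7 (r,kernel):
  lvl0: tbl 0x2D, slot 2 ⇒ 0x31007 (P1/RW1/US1/PS0)
  lvl1: tbl 0x31, slot 5 ⇒ 0x35087 (P1/RW1/US1/PS1)
  ✓ 0x35BB7 (huge @L1)  — 2 lookups
#1 VA=0x102400FE5 (r,kernel):
  lvl0: tbl 0x2D, slot 4 ⇒ 0x39007 (P1/RW1/US1/PS0)
  lvl1: tbl 0x39, slot 18 ⇒ 0x3A087 (P1/RW1/US1/PS1)
  ✓ 0x3AFE5 (huge @L1)  — 2 lookups

Access #0 fault: NONE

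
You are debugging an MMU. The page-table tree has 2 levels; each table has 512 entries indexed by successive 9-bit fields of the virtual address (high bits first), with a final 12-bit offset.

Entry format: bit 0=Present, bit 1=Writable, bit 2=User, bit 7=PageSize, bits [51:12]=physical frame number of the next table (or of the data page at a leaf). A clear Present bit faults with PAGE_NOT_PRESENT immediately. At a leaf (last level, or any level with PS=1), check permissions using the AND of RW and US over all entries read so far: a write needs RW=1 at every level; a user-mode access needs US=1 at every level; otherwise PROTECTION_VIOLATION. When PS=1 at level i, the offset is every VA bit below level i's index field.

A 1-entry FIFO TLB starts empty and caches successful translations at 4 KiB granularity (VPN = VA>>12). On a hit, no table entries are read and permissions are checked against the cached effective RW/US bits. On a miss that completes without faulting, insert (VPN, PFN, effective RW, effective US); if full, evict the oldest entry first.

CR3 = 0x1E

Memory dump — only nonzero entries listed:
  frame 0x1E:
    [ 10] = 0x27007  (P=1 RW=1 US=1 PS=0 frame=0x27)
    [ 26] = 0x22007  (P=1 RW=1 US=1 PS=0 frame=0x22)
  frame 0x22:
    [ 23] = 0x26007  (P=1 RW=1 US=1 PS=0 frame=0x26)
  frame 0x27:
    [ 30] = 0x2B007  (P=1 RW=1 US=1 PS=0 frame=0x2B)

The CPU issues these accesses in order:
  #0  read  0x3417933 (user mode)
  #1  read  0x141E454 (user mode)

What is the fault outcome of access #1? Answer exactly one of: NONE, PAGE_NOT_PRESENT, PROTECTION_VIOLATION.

Trace:
#0 VA=0x3417933 (r,user):
  L0 @0x1E[26] → 0x22007  P=1,RW=1,US=1,PS=0
  L1 @0x22[23] → 0x26007  P=1,RW=1,US=1,PS=0
  ✓ 0x26933  — 2 lookups
#1 VA=0x141E454 (r,user):
  L0 @0x1E[10] → 0x27007  P=1,RW=1,US=1,PS=0
  L1 @0x27[30] → 0x2B007  P=1,RW=1,US=1,PS=0
  ✓ 0x2B454  — 2 lookups

Access #1 fault: NONE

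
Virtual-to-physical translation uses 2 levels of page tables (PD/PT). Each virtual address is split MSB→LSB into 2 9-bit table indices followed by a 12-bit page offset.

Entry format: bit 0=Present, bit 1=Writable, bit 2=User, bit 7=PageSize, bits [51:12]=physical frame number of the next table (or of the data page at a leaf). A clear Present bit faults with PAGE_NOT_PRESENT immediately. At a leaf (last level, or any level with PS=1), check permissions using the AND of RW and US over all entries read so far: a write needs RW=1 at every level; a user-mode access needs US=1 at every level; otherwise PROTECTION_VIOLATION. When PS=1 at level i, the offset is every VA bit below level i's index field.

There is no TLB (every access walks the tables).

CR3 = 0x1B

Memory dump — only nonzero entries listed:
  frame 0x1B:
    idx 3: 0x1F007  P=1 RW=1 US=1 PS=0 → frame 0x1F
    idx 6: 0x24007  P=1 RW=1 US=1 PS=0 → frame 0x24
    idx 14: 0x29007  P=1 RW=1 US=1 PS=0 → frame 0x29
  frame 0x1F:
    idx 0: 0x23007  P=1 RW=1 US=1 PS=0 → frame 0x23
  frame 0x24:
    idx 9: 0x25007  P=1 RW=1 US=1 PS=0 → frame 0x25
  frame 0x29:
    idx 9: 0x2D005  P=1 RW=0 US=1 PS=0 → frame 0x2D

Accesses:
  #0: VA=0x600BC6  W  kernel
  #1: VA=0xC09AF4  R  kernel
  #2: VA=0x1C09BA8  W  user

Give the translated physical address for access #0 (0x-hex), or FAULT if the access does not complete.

Trace:
#0 VA=0x600BC6 (w,kernel):
  [0] read 0x1B idx=3: raw=0x1F007 flags P=1 W=1 U=1 S=0
  [1] read 0x1F idx=0: raw=0x23007 flags P=1 W=1 U=1 S=0
  ✓ 0x23BC6  — 2 lookups
#1 VA=0xC09AF4 (r,kernel):
  [0] read 0x1B idx=6: raw=0x24007 flags P=1 W=1 U=1 S=0
  [1] read 0x24 idx=9: raw=0x25007 flags P=1 W=1 U=1 S=0
  ✓ 0x25AF4  — 2 lookups
#2 VA=0x1C09BA8 (w,user):
  [0] read 0x1B idx=14: raw=0x29007 flags P=1 W=1 U=1 S=0
  [1] read 0x29 idx=9: raw=0x2D005 flags P=1 W=0 U=1 S=0
  → PROTECTION_VIOLATION  (2 entries read)

Access #0 PA: 0x23BC6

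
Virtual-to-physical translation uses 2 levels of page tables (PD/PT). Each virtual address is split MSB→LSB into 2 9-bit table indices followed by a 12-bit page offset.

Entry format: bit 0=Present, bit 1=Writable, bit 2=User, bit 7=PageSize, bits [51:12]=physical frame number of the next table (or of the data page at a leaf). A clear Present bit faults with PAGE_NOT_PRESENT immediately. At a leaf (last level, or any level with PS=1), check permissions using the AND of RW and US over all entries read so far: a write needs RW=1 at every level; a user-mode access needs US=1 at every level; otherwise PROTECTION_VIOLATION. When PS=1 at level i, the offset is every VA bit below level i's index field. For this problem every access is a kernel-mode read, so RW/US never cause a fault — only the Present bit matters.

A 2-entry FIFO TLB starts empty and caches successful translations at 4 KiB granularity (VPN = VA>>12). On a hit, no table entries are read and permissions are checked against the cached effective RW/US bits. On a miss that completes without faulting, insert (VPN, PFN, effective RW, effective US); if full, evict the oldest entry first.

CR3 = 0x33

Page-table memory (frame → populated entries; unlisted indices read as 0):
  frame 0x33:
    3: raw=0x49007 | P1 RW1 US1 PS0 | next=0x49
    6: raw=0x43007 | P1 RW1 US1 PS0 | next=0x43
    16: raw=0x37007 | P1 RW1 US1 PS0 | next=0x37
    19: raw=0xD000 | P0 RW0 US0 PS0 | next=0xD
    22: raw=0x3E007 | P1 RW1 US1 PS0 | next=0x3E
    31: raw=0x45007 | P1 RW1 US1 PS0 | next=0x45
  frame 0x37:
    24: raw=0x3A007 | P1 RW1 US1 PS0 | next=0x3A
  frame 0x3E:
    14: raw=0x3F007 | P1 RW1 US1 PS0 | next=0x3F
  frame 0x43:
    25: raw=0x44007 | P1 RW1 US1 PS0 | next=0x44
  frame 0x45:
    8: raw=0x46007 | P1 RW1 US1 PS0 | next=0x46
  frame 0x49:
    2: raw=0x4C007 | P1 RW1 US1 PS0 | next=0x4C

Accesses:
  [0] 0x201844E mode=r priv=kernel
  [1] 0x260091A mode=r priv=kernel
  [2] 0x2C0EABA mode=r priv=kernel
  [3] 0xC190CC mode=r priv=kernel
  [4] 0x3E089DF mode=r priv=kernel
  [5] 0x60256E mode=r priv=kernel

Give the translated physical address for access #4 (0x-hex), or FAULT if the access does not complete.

Walk each access:
#0 VA=0x201844E (r,kernel):
  lvl0: tbl 0x33, slot 16 ⇒ 0x37007 (P1/RW1/US1/PS0)
  lvl1: tbl 0x37, slot 24 ⇒ 0x3A007 (P1/RW1/US1/PS0)
  → PA=0x3A44E  (2 entries read)
#1 VA=0x260091A (r,kernel):
  lvl0: tbl 0x33, slot 19 ⇒ 0xD000 (P0/RW0/US0/PS0)
  ⇒ fault: PAGE_NOT_PRESENT  — 1 lookups
#2 VA=0x2C0EABA (r,kernel):
  lvl0: tbl 0x33, slot 22 ⇒ 0x3E007 (P1/RW1/US1/PS0)
  lvl1: tbl 0x3E, slot 14 ⇒ 0x3F007 (P1/RW1/US1/PS0)
  → PA=0x3FABA  (2 entries read)
#3 VA=0xC190CC (r,kernel):
  lvl0: tbl 0x33, slot 6 ⇒ 0x43007 (P1/RW1/US1/PS0)
  lvl1: tbl 0x43, slot 25 ⇒ 0x44007 (P1/RW1/US1/PS0)
  → PA=0x440CC  (2 entries read)
#4 VA=0x3E089DF (r,kernel):
  lvl0: tbl 0x33, slot 31 ⇒ 0x45007 (P1/RW1/US1/PS0)
  lvl1: tbl 0x45, slot 8 ⇒ 0x46007 (P1/RW1/US1/PS0)
  → PA=0x469DF  (2 entries read)
#5 VA=0x60256E (r,kernel):
  lvl0: tbl 0x33, slot 3 ⇒ 0x49007 (P1/RW1/US1/PS0)
  lvl1: tbl 0x49, slot 2 ⇒ 0x4C007 (P1/RW1/US1/PS0)
  → PA=0x4C56E  (2 entries read)

Access #4 PA: 0x469DF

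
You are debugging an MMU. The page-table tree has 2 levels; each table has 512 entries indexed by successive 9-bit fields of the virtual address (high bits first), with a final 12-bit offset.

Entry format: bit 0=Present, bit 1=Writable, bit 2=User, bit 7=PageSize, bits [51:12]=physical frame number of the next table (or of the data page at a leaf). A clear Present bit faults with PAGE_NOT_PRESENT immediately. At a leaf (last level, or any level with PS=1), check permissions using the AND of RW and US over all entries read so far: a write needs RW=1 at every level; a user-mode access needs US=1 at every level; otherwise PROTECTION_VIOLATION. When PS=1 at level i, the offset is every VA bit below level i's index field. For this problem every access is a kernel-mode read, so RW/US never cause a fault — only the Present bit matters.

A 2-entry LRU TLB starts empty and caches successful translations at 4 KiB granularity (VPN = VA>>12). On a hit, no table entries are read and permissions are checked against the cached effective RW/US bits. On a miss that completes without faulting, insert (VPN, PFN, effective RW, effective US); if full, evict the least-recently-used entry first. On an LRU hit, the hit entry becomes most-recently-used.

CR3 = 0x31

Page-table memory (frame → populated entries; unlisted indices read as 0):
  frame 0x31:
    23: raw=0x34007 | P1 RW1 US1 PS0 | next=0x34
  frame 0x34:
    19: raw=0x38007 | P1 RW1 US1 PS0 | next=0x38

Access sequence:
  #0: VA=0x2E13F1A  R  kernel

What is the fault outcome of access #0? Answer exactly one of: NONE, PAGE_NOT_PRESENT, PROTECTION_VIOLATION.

Trace:
#0 VA=0x2E13F1A (r,kernel):
  [0] read 0x31 idx=23: raw=0x34007 flags P=1 W=1 U=1 S=0
  [1] read 0x34 idx=19: raw=0x38007 flags P=1 W=1 U=1 S=0
  ✓ 0x38F1A  — 2 lookups

Access #0 fault: NONE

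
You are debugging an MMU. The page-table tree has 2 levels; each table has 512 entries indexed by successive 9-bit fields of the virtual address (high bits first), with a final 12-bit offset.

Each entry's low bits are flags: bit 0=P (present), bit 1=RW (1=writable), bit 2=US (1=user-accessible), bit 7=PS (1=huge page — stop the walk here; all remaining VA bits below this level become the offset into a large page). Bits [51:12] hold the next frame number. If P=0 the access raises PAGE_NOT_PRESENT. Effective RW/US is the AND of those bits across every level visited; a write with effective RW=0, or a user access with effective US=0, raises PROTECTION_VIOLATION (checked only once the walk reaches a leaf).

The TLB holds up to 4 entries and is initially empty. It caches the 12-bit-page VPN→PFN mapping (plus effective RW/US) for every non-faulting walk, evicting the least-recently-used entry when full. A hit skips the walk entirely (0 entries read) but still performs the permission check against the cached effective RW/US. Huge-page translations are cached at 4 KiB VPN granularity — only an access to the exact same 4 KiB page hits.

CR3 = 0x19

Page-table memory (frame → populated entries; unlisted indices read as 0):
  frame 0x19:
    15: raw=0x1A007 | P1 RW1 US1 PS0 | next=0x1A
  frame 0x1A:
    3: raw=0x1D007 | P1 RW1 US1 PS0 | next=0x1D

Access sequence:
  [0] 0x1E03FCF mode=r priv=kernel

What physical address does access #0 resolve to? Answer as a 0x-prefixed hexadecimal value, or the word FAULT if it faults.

Trace:
#0 VA=0x1E03FCF (r,kernel):
  [0] read 0x19 idx=15: raw=0x1A007 flags P=1 W=1 U=1 S=0
  [1] read 0x1A idx=3: raw=0x1D007 flags P=1 W=1 U=1 S=0
  ⇒ phys 0x1DFCF  [2 reads]

Access #0 PA: 0x1DFCF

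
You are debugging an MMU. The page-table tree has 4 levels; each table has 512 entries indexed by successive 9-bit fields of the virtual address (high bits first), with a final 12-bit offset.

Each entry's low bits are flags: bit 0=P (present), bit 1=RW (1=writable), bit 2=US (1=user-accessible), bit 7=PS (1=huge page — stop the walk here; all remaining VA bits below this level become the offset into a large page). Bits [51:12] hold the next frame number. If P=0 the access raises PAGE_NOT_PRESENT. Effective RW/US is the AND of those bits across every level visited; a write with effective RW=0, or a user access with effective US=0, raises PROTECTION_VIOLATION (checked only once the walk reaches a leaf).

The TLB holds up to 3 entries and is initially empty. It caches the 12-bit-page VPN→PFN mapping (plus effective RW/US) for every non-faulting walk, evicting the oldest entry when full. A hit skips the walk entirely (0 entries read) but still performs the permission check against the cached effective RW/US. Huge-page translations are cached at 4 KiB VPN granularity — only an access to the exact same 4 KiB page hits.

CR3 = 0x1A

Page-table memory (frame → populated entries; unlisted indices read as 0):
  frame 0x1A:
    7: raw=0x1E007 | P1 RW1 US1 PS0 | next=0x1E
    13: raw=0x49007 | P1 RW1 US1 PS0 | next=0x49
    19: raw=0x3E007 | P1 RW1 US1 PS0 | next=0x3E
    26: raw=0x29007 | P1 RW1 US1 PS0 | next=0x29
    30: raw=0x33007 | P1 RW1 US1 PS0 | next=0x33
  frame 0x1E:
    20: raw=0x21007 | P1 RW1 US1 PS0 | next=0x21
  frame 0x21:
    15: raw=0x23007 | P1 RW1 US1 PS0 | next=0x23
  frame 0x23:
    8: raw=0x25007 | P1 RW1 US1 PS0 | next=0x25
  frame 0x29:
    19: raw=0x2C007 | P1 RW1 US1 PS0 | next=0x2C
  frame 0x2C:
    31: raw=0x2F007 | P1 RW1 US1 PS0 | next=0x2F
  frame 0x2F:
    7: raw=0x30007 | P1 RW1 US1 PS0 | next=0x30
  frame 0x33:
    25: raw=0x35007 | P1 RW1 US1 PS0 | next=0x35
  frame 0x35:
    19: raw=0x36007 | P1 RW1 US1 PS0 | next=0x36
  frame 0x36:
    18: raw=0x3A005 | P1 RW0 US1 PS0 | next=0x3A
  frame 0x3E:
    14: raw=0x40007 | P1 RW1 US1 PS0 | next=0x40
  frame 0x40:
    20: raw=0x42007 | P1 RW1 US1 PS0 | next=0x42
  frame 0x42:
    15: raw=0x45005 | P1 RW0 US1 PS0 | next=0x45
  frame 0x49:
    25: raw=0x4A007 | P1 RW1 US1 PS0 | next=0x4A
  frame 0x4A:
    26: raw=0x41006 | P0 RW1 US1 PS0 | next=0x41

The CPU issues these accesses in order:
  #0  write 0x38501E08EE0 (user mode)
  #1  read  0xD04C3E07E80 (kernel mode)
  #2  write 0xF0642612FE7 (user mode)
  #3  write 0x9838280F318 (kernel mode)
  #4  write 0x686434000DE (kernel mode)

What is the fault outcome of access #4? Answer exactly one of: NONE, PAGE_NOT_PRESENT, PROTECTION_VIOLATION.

Per-access translation:
#0 VA=0x38501E08EE0 (w,user):
  [0] read 0x1A idx=7: raw=0x1E007 flags P=1 W=1 U=1 S=0
  [1] read 0x1E idx=20: raw=0x21007 flags P=1 W=1 U=1 S=0
  [2] read 0x21 idx=15: raw=0x23007 flags P=1 W=1 U=1 S=0
  [3] read 0x23 idx=8: raw=0x25007 flags P=1 W=1 U=1 S=0
  ✓ 0x25EE0  — 4 lookups
#1 VA=0xD04C3E07E80 (r,kernel):
  [0] read 0x1A idx=26: raw=0x29007 flags P=1 W=1 U=1 S=0
  [1] read 0x29 idx=19: raw=0x2C007 flags P=1 W=1 U=1 S=0
  [2] read 0x2C idx=31: raw=0x2F007 flags P=1 W=1 U=1 S=0
  [3] read 0x2F idx=7: raw=0x30007 flags P=1 W=1 U=1 S=0
  ✓ 0x30E80  — 4 lookups
#2 VA=0xF0642612FE7 (w,user):
  [0] read 0x1A idx=30: raw=0x33007 flags P=1 W=1 U=1 S=0
  [1] read 0x33 idx=25: raw=0x35007 flags P=1 W=1 U=1 S=0
  [2] read 0x35 idx=19: raw=0x36007 flags P=1 W=1 U=1 S=0
  [3] read 0x36 idx=18: raw=0x3A005 flags P=1 W=0 U=1 S=0
  ⇒ fault: PROTECTION_VIOLATION  — 4 lookups
#3 VA=0x9838280F318 (w,kernel):
  [0] read 0x1A idx=19: raw=0x3E007 flags P=1 W=1 U=1 S=0
  [1] read 0x3E idx=14: raw=0x40007 flags P=1 W=1 U=1 S=0
  [2] read 0x40 idx=20: raw=0x42007 flags P=1 W=1 U=1 S=0
  [3] read 0x42 idx=15: raw=0x45005 flags P=1 W=0 U=1 S=0
  ⇒ fault: PROTECTION_VIOLATION  — 4 lookups
#4 VA=0x686434000DE (w,kernel):
  [0] read 0x1A idx=13: raw=0x49007 flags P=1 W=1 U=1 S=0
  [1] read 0x49 idx=25: raw=0x4A007 flags P=1 W=1 U=1 S=0
  [2] read 0x4A idx=26: raw=0x41006 flags P=0 W=1 U=1 S=0
  ⇒ fault: PAGE_NOT_PRESENT  — 3 lookups

Access #4 fault: PAGE_NOT_PRESENT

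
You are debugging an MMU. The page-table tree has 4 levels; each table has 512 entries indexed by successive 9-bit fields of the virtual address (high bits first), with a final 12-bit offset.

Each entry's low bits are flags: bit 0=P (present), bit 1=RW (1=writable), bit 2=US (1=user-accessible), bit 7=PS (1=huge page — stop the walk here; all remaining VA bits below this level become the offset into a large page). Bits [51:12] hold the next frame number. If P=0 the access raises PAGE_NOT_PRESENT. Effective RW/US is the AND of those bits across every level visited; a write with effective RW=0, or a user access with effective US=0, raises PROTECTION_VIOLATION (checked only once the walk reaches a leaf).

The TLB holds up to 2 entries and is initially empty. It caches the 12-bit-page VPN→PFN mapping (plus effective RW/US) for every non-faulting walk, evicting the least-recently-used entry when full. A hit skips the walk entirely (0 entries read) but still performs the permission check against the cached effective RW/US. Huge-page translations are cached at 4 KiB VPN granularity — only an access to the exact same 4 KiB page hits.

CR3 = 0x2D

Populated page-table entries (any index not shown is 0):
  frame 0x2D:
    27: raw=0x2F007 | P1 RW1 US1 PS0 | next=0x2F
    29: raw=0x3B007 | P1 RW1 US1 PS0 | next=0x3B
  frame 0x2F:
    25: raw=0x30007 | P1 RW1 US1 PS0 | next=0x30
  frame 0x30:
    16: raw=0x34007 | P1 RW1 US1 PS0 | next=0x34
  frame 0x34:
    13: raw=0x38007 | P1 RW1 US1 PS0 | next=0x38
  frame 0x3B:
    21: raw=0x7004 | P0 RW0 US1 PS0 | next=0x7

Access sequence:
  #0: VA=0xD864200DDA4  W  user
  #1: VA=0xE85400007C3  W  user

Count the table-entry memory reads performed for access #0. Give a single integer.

Walk each access:
#0 VA=0xD864200DDA4 (w,user):
  L0: frame=0x2D idx=27 entry=0x2F007 [P=1 RW=1 US=1 PS=0]
  L1: frame=0x2F idx=25 entry=0x30007 [P=1 RW=1 US=1 PS=0]
  L2: frame=0x30 idx=16 entry=0x34007 [P=1 RW=1 US=1 PS=0]
  L3: frame=0x34 idx=13 entry=0x38007 [P=1 RW=1 US=1 PS=0]
  ⇒ phys 0x38DA4  [4 reads]
#1 VA=0xE85400007C3 (w,user):
  L0: frame=0x2D idx=29 entry=0x3B007 [P=1 RW=1 US=1 PS=0]
  L1: frame=0x3B idx=21 entry=0x7004 [P=0 RW=0 US=1 PS=0]
  → PAGE_NOT_PRESENT  (2 entries read)

Entries read for #0: 4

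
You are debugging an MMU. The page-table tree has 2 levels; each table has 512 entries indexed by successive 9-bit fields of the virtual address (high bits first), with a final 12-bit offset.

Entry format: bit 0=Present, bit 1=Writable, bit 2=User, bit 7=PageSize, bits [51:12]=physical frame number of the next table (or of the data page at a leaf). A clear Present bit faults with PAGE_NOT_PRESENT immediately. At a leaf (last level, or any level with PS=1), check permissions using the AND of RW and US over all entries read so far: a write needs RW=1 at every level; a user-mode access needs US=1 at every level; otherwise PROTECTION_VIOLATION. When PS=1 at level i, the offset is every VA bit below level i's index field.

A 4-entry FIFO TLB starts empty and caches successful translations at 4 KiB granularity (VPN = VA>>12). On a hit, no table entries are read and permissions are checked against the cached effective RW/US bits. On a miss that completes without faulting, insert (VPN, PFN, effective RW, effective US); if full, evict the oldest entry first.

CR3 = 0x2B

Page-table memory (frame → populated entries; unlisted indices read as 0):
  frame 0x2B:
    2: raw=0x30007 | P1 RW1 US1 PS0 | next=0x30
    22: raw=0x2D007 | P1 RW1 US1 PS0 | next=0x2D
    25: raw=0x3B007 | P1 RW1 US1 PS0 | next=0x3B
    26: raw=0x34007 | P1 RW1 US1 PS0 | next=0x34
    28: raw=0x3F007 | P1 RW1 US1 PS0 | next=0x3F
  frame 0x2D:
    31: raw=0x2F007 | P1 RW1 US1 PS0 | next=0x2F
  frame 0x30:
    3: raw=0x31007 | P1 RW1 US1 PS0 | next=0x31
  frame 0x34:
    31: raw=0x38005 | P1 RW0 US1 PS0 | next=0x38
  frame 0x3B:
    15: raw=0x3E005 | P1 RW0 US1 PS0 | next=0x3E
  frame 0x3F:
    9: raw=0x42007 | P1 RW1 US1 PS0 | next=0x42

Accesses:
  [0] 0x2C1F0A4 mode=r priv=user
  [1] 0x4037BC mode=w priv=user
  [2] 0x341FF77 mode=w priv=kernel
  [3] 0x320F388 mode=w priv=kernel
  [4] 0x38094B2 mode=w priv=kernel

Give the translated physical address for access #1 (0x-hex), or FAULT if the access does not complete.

Per-access translation:
#0 VA=0x2C1F0A4 (r,user):
  [0] read 0x2B idx=22: raw=0x2D007 flags P=1 W=1 U=1 S=0
  [1] read 0x2D idx=31: raw=0x2F007 flags P=1 W=1 U=1 S=0
  ✓ 0x2F0A4  — 2 lookups
#1 VA=0x4037BC (w,user):
  [0] read 0x2B idx=2: raw=0x30007 flags P=1 W=1 U=1 S=0
  [1] read 0x30 idx=3: raw=0x31007 flags P=1 W=1 U=1 S=0
  ✓ 0x317BC  — 2 lookups
#2 VA=0x341FF77 (w,kernel):
  [0] read 0x2B idx=26: raw=0x34007 flags P=1 W=1 U=1 S=0
  [1] read 0x34 idx=31: raw=0x38005 flags P=1 W=0 U=1 S=0
  ✗ PROTECTION_VIOLATION  [2 reads]
#3 VA=0x320F388 (w,kernel):
  [0] read 0x2B idx=25: raw=0x3B007 flags P=1 W=1 U=1 S=0
  [1] read 0x3B idx=15: raw=0x3E005 flags P=1 W=0 U=1 S=0
  ✗ PROTECTION_VIOLATION  [2 reads]
#4 VA=0x38094B2 (w,kernel):
  [0] read 0x2B idx=28: raw=0x3F007 flags P=1 W=1 U=1 S=0
  [1] read 0x3F idx=9: raw=0x42007 flags P=1 W=1 U=1 S=0
  ✓ 0x424B2  — 2 lookups

Access #1 PA: 0x317BC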